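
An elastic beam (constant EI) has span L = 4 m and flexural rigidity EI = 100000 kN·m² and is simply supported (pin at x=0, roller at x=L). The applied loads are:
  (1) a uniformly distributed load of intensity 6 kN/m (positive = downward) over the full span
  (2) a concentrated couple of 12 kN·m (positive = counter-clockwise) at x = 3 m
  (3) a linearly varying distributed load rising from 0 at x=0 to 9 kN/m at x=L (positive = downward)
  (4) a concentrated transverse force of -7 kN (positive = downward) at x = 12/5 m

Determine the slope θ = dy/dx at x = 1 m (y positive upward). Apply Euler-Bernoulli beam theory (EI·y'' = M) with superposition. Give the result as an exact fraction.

Load 1 — uniform load w=6 kN/m over full span:
  θ_1 = -w(L³-6Lx²+4x³)/(24EI) = -6·(4³-6·4·1²+4·1³)/(24·100000) = -11/100000 rad
Load 2 — applied couple M₀=12 kN·m at a=3 m (b=L-a=1):
  θ_2 = (M₀x²/(2L)+C₁)/EI  [x≤a] with C₁=M₀(3b²-L²)/(6L)=-13/2 = (12·1²/(2·4)+(-13/2))/100000 = -1/20000 rad
Load 3 — triangular load w₀=9 kN/m (0→w₀ over full span):
  θ_3 = -w₀(7L⁴-30L²x²+15x⁴)/(360LEI) = -9·(7·4⁴-30·4²·1²+15·1⁴)/(360·4·100000) = -1327/16000000 rad
Load 4 — point force P=-7 kN at a=12/5 m (b=L-a=8/5):
  θ_4 = -Pb(L²-b²-3x²)/(6LEI)  [x≤a] = -(-7)·(8/5)·(4²-(8/5)²-3·1²)/(6·4·100000) = 609/12500000 rad
Superposition: θ = Σ θ_i = -77687/400000000 rad ≈ -0.000194 rad

θ(1) = -77687/400000000 rad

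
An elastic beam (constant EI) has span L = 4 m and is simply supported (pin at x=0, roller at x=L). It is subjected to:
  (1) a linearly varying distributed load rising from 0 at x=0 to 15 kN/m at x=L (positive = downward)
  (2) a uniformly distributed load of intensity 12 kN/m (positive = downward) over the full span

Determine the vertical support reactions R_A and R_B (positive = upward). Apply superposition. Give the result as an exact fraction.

R_A = 34 kN, R_B = 44 kN

Load 1 — triangular load w₀=15 kN/m (0→w₀ over full span):
  R_A = w₀L/6 = 15·4/6 = 10 kN
  R_B = w₀L/3 = 15·4/3 = 20 kN
Load 2 — uniform load w=12 kN/m over full span:
  R_A = wL/2 = 12·4/2 = 24 kN
  R_B = wL/2 = 12·4/2 = 24 kN
Superposition: R_A = 34 kN, R_B = 44 kN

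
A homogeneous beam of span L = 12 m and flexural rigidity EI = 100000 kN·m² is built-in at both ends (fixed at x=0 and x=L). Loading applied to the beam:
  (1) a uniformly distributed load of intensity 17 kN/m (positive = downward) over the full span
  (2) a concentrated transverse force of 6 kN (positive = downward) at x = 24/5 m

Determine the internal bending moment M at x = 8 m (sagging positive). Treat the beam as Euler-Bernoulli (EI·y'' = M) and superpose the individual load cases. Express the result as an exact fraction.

Load 1 — uniform load w=17 kN/m over full span:
  M_1 = wLx/2 - wL²/12 - wx²/2 = 17·12·8/2 - 17·12²/12 - 17·8²/2 = 68 kN·m
Load 2 — point force P=6 kN at a=24/5 m (b=L-a=36/5):
  M_2 = Pa²(a+3b)(L-x)/L³ - Pa²b/L²  [x>a] = 6·(24/5)²·((24/5)+3·(36/5))·(12-8)/12³ - 6·(24/5)²·(36/5)/12² = 192/125 kN·m
Superposition: M = Σ M_i = 8692/125 kN·m ≈ 69.536000 kN·m

M(8) = 8692/125 kN·m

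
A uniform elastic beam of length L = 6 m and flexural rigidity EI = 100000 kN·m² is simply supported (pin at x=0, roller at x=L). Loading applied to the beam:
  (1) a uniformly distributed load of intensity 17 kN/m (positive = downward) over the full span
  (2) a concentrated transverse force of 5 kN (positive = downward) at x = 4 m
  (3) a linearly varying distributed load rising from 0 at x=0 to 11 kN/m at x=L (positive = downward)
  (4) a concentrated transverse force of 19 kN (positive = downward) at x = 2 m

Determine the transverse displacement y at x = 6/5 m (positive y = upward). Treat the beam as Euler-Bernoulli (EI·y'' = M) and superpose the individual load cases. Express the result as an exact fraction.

Load 1 — uniform load w=17 kN/m over full span:
  y_1 = -wx(L³-2Lx²+x³)/(24EI) = -17·(6/5)·(6³-2·6·(6/5)²+(6/5)³)/(24·100000) = -13311/7812500 m
Load 2 — point force P=5 kN at a=4 m (b=L-a=2):
  y_2 = -Pbx(L²-b²-x²)/(6LEI)  [x≤a] = -5·2·(6/5)·(6²-2²-(6/5)²)/(6·6·100000) = -191/1875000 m
Load 3 — triangular load w₀=11 kN/m (0→w₀ over full span):
  y_3 = -w₀x(7L⁴-10L²x²+3x⁴)/(360LEI) = -11·(6/5)·(7·6⁴-10·6²·(6/5)²+3·(6/5)⁴)/(360·6·100000) = -25542/48828125 m
Load 4 — point force P=19 kN at a=2 m (b=L-a=4):
  y_4 = -Pbx(L²-b²-x²)/(6LEI)  [x≤a] = -19·4·(6/5)·(6²-4²-(6/5)²)/(6·6·100000) = -551/1171875 m
Superposition: y = Σ y_i = -3280033/1171875000 m ≈ -0.002799 m

y(6/5) = -3280033/1171875000 m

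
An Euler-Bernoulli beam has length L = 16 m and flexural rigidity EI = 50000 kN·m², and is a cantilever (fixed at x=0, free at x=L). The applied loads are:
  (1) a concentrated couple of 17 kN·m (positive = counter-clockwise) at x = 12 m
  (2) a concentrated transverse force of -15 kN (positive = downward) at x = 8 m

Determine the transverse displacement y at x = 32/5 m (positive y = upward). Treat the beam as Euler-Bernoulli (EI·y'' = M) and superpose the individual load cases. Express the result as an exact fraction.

y(32/5) = 672/15625 m

Load 1 — applied couple M₀=17 kN·m at a=12 m (b=L-a=4):
  y_1 = M₀x²/(2EI)  [x≤a] = 17·(32/5)²/(2·50000) = 544/78125 m
Load 2 — point force P=-15 kN at a=8 m (b=L-a=8):
  y_2 = -Px²(3a-x)/(6EI)  [x≤a] = -(-15)·(32/5)²·(3·8-(32/5))/(6·50000) = 2816/78125 m
Superposition: y = Σ y_i = 672/15625 m ≈ 0.043008 m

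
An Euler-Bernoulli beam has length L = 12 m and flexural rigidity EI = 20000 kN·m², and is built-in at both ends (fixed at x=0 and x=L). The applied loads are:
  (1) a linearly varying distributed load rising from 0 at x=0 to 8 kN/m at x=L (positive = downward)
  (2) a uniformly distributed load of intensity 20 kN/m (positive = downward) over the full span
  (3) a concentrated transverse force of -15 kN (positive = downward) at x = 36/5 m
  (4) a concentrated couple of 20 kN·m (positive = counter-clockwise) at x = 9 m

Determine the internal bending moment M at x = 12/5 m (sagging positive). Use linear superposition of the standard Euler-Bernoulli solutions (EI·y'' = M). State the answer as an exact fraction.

M(12/5) = -6059/500 kN·m

Load 1 — triangular load w₀=8 kN/m (0→w₀ over full span):
  M_1 = 3w₀Lx/20 - w₀L²/30 - w₀x³/(6L) = 3·8·12·(12/5)/20 - 8·12²/30 - 8·(12/5)³/(6·12) = -672/125 kN·m
Load 2 — uniform load w=20 kN/m over full span:
  M_2 = wLx/2 - wL²/12 - wx²/2 = 20·12·(12/5)/2 - 20·12²/12 - 20·(12/5)²/2 = -48/5 kN·m
Load 3 — point force P=-15 kN at a=36/5 m (b=L-a=24/5):
  M_3 = Pb²(3a+b)x/L³ - Pab²/L²  [x≤a] = (-15)·(24/5)²·(3·(36/5)+(24/5))·(12/5)/12³ - (-15)·(36/5)·(24/5)²/12² = 576/125 kN·m
Load 4 — applied couple M₀=20 kN·m at a=9 m (b=L-a=3):
  M_4 = R_Ax - M_A  [x≤a] with R_A=15/8, M_A=25/4 = (15/8)·(12/5) - (25/4) = -7/4 kN·m
Superposition: M = Σ M_i = -6059/500 kN·m ≈ -12.118000 kN·m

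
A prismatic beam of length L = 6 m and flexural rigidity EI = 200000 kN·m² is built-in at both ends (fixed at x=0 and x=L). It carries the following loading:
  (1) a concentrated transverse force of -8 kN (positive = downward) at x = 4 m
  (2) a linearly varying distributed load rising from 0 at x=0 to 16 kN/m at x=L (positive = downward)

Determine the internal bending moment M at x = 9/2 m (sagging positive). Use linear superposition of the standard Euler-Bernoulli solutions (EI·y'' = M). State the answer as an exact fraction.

Load 1 — point force P=-8 kN at a=4 m (b=L-a=2):
  M_1 = Pa²(a+3b)(L-x)/L³ - Pa²b/L²  [x>a] = (-8)·4²·(4+3·2)·(6-(9/2))/6³ - (-8)·4²·2/6² = -16/9 kN·m
Load 2 — triangular load w₀=16 kN/m (0→w₀ over full span):
  M_2 = 3w₀Lx/20 - w₀L²/30 - w₀x³/(6L) = 3·16·6·(9/2)/20 - 16·6²/30 - 16·(9/2)³/(6·6) = 51/10 kN·m
Superposition: M = Σ M_i = 299/90 kN·m ≈ 3.322222 kN·m

M(9/2) = 299/90 kN·m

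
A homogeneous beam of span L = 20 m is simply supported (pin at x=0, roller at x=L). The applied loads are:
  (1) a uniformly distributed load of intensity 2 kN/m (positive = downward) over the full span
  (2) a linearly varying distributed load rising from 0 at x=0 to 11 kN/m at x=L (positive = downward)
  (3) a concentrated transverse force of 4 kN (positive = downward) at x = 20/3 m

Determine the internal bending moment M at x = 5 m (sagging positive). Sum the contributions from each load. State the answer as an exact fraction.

Load 1 — uniform load w=2 kN/m over full span:
  M_1 = wx(L-x)/2 = 2·5·(20-5)/2 = 75 kN·m
Load 2 — triangular load w₀=11 kN/m (0→w₀ over full span):
  M_2 = w₀Lx/6 - w₀x³/(6L) = 11·20·5/6 - 11·5³/(6·20) = 1375/8 kN·m
Load 3 — point force P=4 kN at a=20/3 m (b=L-a=40/3):
  M_3 = Pbx/L  [x≤a] = 4·(40/3)·5/20 = 40/3 kN·m
Superposition: M = Σ M_i = 6245/24 kN·m ≈ 260.208333 kN·m

M(5) = 6245/24 kN·m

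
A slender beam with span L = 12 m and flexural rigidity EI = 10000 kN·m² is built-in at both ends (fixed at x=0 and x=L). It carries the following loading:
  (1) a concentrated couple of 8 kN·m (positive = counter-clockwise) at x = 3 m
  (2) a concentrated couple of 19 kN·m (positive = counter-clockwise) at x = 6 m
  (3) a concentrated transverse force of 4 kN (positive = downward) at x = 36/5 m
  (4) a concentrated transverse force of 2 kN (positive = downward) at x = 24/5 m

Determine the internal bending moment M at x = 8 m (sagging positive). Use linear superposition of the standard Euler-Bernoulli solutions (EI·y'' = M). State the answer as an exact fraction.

Load 1 — applied couple M₀=8 kN·m at a=3 m (b=L-a=9):
  M_1 = R_Ax - M_A - M₀  [x>a] with R_A=3/4, M_A=-3/2 = (3/4)·8 - (-3/2) - 8 = -1/2 kN·m
Load 2 — applied couple M₀=19 kN·m at a=6 m (b=L-a=6):
  M_2 = R_Ax - M_A - M₀  [x>a] with R_A=19/8, M_A=19/4 = (19/8)·8 - (19/4) - 19 = -19/4 kN·m
Load 3 — point force P=4 kN at a=36/5 m (b=L-a=24/5):
  M_3 = Pa²(a+3b)(L-x)/L³ - Pa²b/L²  [x>a] = 4·(36/5)²·((36/5)+3·(24/5))·(12-8)/12³ - 4·(36/5)²·(24/5)/12² = 432/125 kN·m
Load 4 — point force P=2 kN at a=24/5 m (b=L-a=36/5):
  M_4 = Pa²(a+3b)(L-x)/L³ - Pa²b/L²  [x>a] = 2·(24/5)²·((24/5)+3·(36/5))·(12-8)/12³ - 2·(24/5)²·(36/5)/12² = 64/125 kN·m
Superposition: M = Σ M_i = -641/500 kN·m ≈ -1.282000 kN·m

M(8) = -641/500 kN·m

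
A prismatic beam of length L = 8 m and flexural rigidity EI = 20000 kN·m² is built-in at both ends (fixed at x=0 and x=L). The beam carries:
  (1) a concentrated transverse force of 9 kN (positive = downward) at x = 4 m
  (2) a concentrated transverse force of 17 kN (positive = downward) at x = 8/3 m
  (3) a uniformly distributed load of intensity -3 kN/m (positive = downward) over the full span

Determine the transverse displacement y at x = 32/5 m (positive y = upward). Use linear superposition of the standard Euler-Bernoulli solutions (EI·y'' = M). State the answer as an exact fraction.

y(32/5) = -8269/31640625 m

Load 1 — point force P=9 kN at a=4 m (b=L-a=4):
  y_1 = -Pa²(L-x)²(3bL-(3b+a)(L-x))/(6L³EI)  [x>a] = -9·4²·(8-(32/5))²·(3·4·8-(3·4+4)·(8-(32/5)))/(6·8³·20000) = -33/78125 m
Load 2 — point force P=17 kN at a=8/3 m (b=L-a=16/3):
  y_2 = -Pa²(L-x)²(3bL-(3b+a)(L-x))/(6L³EI)  [x>a] = -17·(8/3)²·(8-(32/5))²·(3·(16/3)·8-(3·(16/3)+(8/3))·(8-(32/5)))/(6·8³·20000) = -3128/6328125 m
Load 3 — uniform load w=-3 kN/m over full span:
  y_3 = -wx²(L-x)²/(24EI) = -(-3)·(32/5)²·(8-(32/5))²/(24·20000) = 256/390625 m
Superposition: y = Σ y_i = -8269/31640625 m ≈ -0.000261 m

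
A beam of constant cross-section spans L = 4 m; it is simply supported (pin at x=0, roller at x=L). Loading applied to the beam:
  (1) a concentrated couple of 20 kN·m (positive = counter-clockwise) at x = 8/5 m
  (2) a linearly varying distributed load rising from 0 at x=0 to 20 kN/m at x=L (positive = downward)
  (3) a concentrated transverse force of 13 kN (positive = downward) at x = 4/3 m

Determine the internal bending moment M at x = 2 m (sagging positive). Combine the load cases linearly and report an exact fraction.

Load 1 — applied couple M₀=20 kN·m at a=8/5 m (b=L-a=12/5):
  M_1 = M₀x/L - M₀  [x>a] = 20·2/4 - 20 = -10 kN·m
Load 2 — triangular load w₀=20 kN/m (0→w₀ over full span):
  M_2 = w₀Lx/6 - w₀x³/(6L) = 20·4·2/6 - 20·2³/(6·4) = 20 kN·m
Load 3 — point force P=13 kN at a=4/3 m (b=L-a=8/3):
  M_3 = Pa(L-x)/L  [x>a] = 13·(4/3)·(4-2)/4 = 26/3 kN·m
Superposition: M = Σ M_i = 56/3 kN·m ≈ 18.666667 kN·m

M(2) = 56/3 kN·m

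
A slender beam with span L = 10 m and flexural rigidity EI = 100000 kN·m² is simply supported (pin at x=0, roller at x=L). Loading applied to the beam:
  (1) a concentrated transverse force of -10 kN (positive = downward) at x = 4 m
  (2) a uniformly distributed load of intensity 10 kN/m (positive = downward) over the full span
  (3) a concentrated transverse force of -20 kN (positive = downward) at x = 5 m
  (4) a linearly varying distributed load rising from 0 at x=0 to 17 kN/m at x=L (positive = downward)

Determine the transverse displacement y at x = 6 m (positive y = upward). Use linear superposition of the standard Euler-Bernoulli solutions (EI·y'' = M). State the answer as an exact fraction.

Load 1 — point force P=-10 kN at a=4 m (b=L-a=6):
  y_1 = -Pa(L-x)(2Lx-a²-x²)/(6LEI)  [x>a] = -(-10)·4·(10-6)·(2·10·6-4²-6²)/(6·10·100000) = 17/9375 m
Load 2 — uniform load w=10 kN/m over full span:
  y_2 = -wx(L³-2Lx²+x³)/(24EI) = -10·6·(10³-2·10·6²+6³)/(24·100000) = -31/2500 m
Load 3 — point force P=-20 kN at a=5 m (b=L-a=5):
  y_3 = -Pa(L-x)(2Lx-a²-x²)/(6LEI)  [x>a] = -(-20)·5·(10-6)·(2·10·6-5²-6²)/(6·10·100000) = 59/15000 m
Load 4 — triangular load w₀=17 kN/m (0→w₀ over full span):
  y_4 = -w₀x(7L⁴-10L²x²+3x⁴)/(360LEI) = -17·6·(7·10⁴-10·10²·6²+3·6⁴)/(360·10·100000) = -2516/234375 m
Superposition: y = Σ y_i = -32603/1875000 m ≈ -0.017388 m

y(6) = -32603/1875000 m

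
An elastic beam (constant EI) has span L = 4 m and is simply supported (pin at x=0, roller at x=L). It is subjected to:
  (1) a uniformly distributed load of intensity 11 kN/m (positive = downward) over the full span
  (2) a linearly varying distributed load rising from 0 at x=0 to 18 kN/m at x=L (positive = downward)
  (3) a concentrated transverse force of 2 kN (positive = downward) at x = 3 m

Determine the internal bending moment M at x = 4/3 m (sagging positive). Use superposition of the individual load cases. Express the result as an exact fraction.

M(4/3) = 310/9 kN·m

Load 1 — uniform load w=11 kN/m over full span:
  M_1 = wx(L-x)/2 = 11·(4/3)·(4-(4/3))/2 = 176/9 kN·m
Load 2 — triangular load w₀=18 kN/m (0→w₀ over full span):
  M_2 = w₀Lx/6 - w₀x³/(6L) = 18·4·(4/3)/6 - 18·(4/3)³/(6·4) = 128/9 kN·m
Load 3 — point force P=2 kN at a=3 m (b=L-a=1):
  M_3 = Pbx/L  [x≤a] = 2·1·(4/3)/4 = 2/3 kN·m
Superposition: M = Σ M_i = 310/9 kN·m ≈ 34.444444 kN·m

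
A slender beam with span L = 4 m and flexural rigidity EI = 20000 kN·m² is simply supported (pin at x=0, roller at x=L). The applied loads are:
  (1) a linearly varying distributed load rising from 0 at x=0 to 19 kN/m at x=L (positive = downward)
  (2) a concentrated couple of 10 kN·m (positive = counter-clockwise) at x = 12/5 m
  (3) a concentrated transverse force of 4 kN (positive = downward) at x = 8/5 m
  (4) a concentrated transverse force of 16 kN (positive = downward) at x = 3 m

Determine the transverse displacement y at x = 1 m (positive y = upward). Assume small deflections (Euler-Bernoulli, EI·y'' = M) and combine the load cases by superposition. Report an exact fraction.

y(1) = -150609/80000000 m

Load 1 — triangular load w₀=19 kN/m (0→w₀ over full span):
  y_1 = -w₀x(7L⁴-10L²x²+3x⁴)/(360LEI) = -19·1·(7·4⁴-10·4²·1²+3·1⁴)/(360·4·20000) = -2071/1920000 m
Load 2 — applied couple M₀=10 kN·m at a=12/5 m (b=L-a=8/5):
  y_2 = (M₀x³/(6L)+C₁x)/EI  [x≤a] with C₁=M₀(3b²-L²)/(6L)=-52/15 = (10·1³/(6·4)+(-52/15)·1)/20000 = -61/400000 m
Load 3 — point force P=4 kN at a=8/5 m (b=L-a=12/5):
  y_3 = -Pbx(L²-b²-x²)/(6LEI)  [x≤a] = -4·(12/5)·1·(4²-(12/5)²-1²)/(6·4·20000) = -231/1250000 m
Load 4 — point force P=16 kN at a=3 m (b=L-a=1):
  y_4 = -Pbx(L²-b²-x²)/(6LEI)  [x≤a] = -16·1·1·(4²-1²-1²)/(6·4·20000) = -7/15000 m
Superposition: y = Σ y_i = -150609/80000000 m ≈ -0.001883 m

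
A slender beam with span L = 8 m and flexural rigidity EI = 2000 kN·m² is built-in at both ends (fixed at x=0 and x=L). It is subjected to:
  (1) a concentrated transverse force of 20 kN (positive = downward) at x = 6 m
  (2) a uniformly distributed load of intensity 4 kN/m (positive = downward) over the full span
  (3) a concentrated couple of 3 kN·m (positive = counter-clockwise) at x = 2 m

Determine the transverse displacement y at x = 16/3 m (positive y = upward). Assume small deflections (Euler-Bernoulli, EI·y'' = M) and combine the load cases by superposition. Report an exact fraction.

Load 1 — point force P=20 kN at a=6 m (b=L-a=2):
  y_1 = -Pb²x²(3aL-(3a+b)x)/(6L³EI)  [x≤a] = -20·2²·(16/3)²·(3·6·8-(3·6+2)·(16/3))/(6·8³·2000) = -28/2025 m
Load 2 — uniform load w=4 kN/m over full span:
  y_2 = -wx²(L-x)²/(24EI) = -4·(16/3)²·(8-(16/3))²/(24·2000) = -512/30375 m
Load 3 — applied couple M₀=3 kN·m at a=2 m (b=L-a=6):
  y_3 = (R_Ax³/6 - M_Ax²/2 - M₀(x-a)²/2)/EI  [x>a] with R_A=27/64, M_A=-9/16 = ((27/64)·(16/3)³/6 - (-9/16)·(16/3)²/2 - 3·((16/3)-2)²/2)/2000 = 1/1000 m
Superposition: y = Σ y_i = -7213/243000 m ≈ -0.029683 m

y(16/3) = -7213/243000 m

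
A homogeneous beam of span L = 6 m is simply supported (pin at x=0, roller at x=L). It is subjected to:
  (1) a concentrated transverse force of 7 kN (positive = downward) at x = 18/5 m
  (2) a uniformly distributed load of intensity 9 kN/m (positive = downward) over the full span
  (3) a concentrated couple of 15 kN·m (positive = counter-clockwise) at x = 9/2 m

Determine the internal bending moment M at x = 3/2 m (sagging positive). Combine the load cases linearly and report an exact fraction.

Load 1 — point force P=7 kN at a=18/5 m (b=L-a=12/5):
  M_1 = Pbx/L  [x≤a] = 7·(12/5)·(3/2)/6 = 21/5 kN·m
Load 2 — uniform load w=9 kN/m over full span:
  M_2 = wx(L-x)/2 = 9·(3/2)·(6-(3/2))/2 = 243/8 kN·m
Load 3 — applied couple M₀=15 kN·m at a=9/2 m (b=L-a=3/2):
  M_3 = M₀x/L  [x≤a] = 15·(3/2)/6 = 15/4 kN·m
Superposition: M = Σ M_i = 1533/40 kN·m ≈ 38.325000 kN·m

M(3/2) = 1533/40 kN·m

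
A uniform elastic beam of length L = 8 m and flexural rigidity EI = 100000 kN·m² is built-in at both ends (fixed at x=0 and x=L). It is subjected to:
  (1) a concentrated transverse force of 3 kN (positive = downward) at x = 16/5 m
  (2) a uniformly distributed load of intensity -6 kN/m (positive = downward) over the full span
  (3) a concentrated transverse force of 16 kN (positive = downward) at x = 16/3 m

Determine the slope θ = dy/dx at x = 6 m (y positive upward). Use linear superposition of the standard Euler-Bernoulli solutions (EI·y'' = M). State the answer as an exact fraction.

θ(6) = -256/3515625 rad

Load 1 — point force P=3 kN at a=16/5 m (b=L-a=24/5):
  θ_1 = Pa²(L-x)(2bL-(3b+a)(L-x))/(2L³EI)  [x>a] = 3·(16/5)²·(8-6)·(2·(24/5)·8-(3·(24/5)+(16/5))·(8-6))/(2·8³·100000) = 39/1562500 rad
Load 2 — uniform load w=-6 kN/m over full span:
  θ_2 = -wx(L-x)(L-2x)/(12EI) = -(-6)·6·(8-6)·(8-2·6)/(12·100000) = -3/12500 rad
Load 3 — point force P=16 kN at a=16/3 m (b=L-a=8/3):
  θ_3 = Pa²(L-x)(2bL-(3b+a)(L-x))/(2L³EI)  [x>a] = 16·(16/3)²·(8-6)·(2·(8/3)·8-(3·(8/3)+(16/3))·(8-6))/(2·8³·100000) = 4/28125 rad
Superposition: θ = Σ θ_i = -256/3515625 rad ≈ -0.000073 rad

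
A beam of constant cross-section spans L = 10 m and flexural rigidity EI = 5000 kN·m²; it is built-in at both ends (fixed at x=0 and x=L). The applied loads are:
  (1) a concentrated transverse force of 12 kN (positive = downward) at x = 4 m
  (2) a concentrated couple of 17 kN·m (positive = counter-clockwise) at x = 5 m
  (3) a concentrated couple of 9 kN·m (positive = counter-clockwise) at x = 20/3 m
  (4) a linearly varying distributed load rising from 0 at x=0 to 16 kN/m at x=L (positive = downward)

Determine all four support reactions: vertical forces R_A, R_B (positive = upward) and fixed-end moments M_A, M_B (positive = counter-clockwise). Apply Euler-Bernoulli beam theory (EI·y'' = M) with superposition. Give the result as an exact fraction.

R_A = 17763/500 kN, M_A = 23359/300 kN·m, R_B = 28237/500 kN, M_B = -8727/100 kN·m

Load 1 — point force P=12 kN at a=4 m (b=L-a=6):
  R_A = Pb²(3a+b)/L³ = 12·6²·(3·4+6)/10³ = 972/125 kN
  M_A = Pab²/L² = 12·4·6²/10² = 432/25 kN·m
  R_B = Pa²(a+3b)/L³ = 12·4²·(4+3·6)/10³ = 528/125 kN
  M_B = -Pa²b/L² = -12·4²·6/10² = -288/25 kN·m
Load 2 — applied couple M₀=17 kN·m at a=5 m (b=L-a=5):
  R_A = 6M₀ab/L³ = 6·17·5·5/10³ = 51/20 kN
  M_A = M₀b(2a-b)/L² = 17·5·(2·5-5)/10² = 17/4 kN·m
  R_B = -6M₀ab/L³ = -6·17·5·5/10³ = -51/20 kN
  M_B = M₀a(2b-a)/L² = 17·5·(2·5-5)/10² = 17/4 kN·m
Load 3 — applied couple M₀=9 kN·m at a=20/3 m (b=L-a=10/3):
  R_A = 6M₀ab/L³ = 6·9·(20/3)·(10/3)/10³ = 6/5 kN
  M_A = M₀b(2a-b)/L² = 9·(10/3)·(2·(20/3)-(10/3))/10² = 3 kN·m
  R_B = -6M₀ab/L³ = -6·9·(20/3)·(10/3)/10³ = -6/5 kN
  M_B = M₀a(2b-a)/L² = 9·(20/3)·(2·(10/3)-(20/3))/10² = 0 kN·m
Load 4 — triangular load w₀=16 kN/m (0→w₀ over full span):
  R_A = 3w₀L/20 = 3·16·10/20 = 24 kN
  M_A = w₀L²/30 = 16·10²/30 = 160/3 kN·m
  R_B = 7w₀L/20 = 7·16·10/20 = 56 kN
  M_B = -w₀L²/20 = -16·10²/20 = -80 kN·m
Superposition: R_A = 17763/500 kN, M_A = 23359/300 kN·m, R_B = 28237/500 kN, M_B = -8727/100 kN·m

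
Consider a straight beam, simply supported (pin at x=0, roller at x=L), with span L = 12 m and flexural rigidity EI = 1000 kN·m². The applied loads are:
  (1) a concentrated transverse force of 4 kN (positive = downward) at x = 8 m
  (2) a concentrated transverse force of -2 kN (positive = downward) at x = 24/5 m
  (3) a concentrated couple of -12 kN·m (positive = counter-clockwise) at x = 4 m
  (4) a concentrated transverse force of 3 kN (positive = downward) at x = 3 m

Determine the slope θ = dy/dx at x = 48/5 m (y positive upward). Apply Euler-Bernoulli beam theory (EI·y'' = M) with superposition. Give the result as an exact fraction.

θ(48/5) = 376979/9000000 rad

Load 1 — point force P=4 kN at a=8 m (b=L-a=4):
  θ_1 = -Pa(2L²-6Lx+3x²+a²)/(6LEI)  [x>a] = -4·8·(2·12²-6·12·(48/5)+3·(48/5)²+8²)/(6·12·1000) = 784/28125 rad
Load 2 — point force P=-2 kN at a=24/5 m (b=L-a=36/5):
  θ_2 = -Pa(2L²-6Lx+3x²+a²)/(6LEI)  [x>a] = -(-2)·(24/5)·(2·12²-6·12·(48/5)+3·(48/5)²+(24/5)²)/(6·12·1000) = -216/15625 rad
Load 3 — applied couple M₀=-12 kN·m at a=4 m (b=L-a=8):
  θ_3 = (M₀x²/(2L)-M₀(x-a)+C₁)/EI  [x>a] with C₁=M₀(3b²-L²)/(6L)=-8 = ((-12)·(48/5)²/(2·12)-(-12)·((48/5)-4)+(-8))/1000 = 41/3125 rad
Load 4 — point force P=3 kN at a=3 m (b=L-a=9):
  θ_4 = -Pa(2L²-6Lx+3x²+a²)/(6LEI)  [x>a] = -3·3·(2·12²-6·12·(48/5)+3·(48/5)²+3²)/(6·12·1000) = 2943/200000 rad
Superposition: θ = Σ θ_i = 376979/9000000 rad ≈ 0.041887 rad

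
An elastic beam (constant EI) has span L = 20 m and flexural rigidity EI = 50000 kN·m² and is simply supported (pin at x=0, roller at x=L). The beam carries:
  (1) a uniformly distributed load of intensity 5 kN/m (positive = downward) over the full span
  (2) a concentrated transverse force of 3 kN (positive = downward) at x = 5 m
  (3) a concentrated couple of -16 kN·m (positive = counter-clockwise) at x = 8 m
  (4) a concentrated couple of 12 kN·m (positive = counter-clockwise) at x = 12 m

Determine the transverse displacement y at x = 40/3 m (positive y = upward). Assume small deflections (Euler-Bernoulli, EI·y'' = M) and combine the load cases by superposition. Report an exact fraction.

Load 1 — uniform load w=5 kN/m over full span:
  y_1 = -wx(L³-2Lx²+x³)/(24EI) = -5·(40/3)·(20³-2·20·(40/3)²+(40/3)³)/(24·50000) = -44/243 m
Load 2 — point force P=3 kN at a=5 m (b=L-a=15):
  y_2 = -Pa(L-x)(2Lx-a²-x²)/(6LEI)  [x>a] = -3·5·(20-(40/3))·(2·20·(40/3)-5²-(40/3)²)/(6·20·50000) = -119/21600 m
Load 3 — applied couple M₀=-16 kN·m at a=8 m (b=L-a=12):
  y_3 = (M₀x³/(6L)-M₀(x-a)²/2+C₁x)/EI  [x>a] with C₁=M₀(3b²-L²)/(6L)=-64/15 = ((-16)·(40/3)³/(6·20)-(-16)·((40/3)-8)²/2+(-64/15)·(40/3))/50000 = -736/253125 m
Load 4 — applied couple M₀=12 kN·m at a=12 m (b=L-a=8):
  y_4 = (M₀x³/(6L)-M₀(x-a)²/2+C₁x)/EI  [x>a] with C₁=M₀(3b²-L²)/(6L)=-104/5 = (12·(40/3)³/(6·20)-12·((40/3)-12)²/2+(-104/5)·(40/3))/50000 = -86/84375 m
Superposition: y = Σ y_i = -4629299/24300000 m ≈ -0.190506 m

y(40/3) = -4629299/24300000 m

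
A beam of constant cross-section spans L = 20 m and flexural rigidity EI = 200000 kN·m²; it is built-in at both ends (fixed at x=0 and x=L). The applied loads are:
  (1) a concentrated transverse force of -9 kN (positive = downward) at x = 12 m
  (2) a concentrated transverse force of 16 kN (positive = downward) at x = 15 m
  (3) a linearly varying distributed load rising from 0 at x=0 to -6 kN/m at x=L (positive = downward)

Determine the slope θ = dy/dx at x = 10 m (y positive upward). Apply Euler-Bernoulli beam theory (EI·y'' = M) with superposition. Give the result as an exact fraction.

θ(10) = 9/125000 rad

Load 1 — point force P=-9 kN at a=12 m (b=L-a=8):
  θ_1 = -Pb²x(2aL-(3a+b)x)/(2L³EI)  [x≤a] = -(-9)·8²·10·(2·12·20-(3·12+8)·10)/(2·20³·200000) = 9/125000 rad
Load 2 — point force P=16 kN at a=15 m (b=L-a=5):
  θ_2 = -Pb²x(2aL-(3a+b)x)/(2L³EI)  [x≤a] = -16·5²·10·(2·15·20-(3·15+5)·10)/(2·20³·200000) = -1/8000 rad
Load 3 — triangular load w₀=-6 kN/m (0→w₀ over full span):
  θ_3 = -w₀(2x(L-x)(L-2x)(x+2L)+x²(L-x)²)/(120LEI) = -(-6)·(2·10·(20-10)·(20-2·10)·(10+2·20)+10²·(20-10)²)/(120·20·200000) = 1/8000 rad
Superposition: θ = Σ θ_i = 9/125000 rad ≈ 0.000072 rad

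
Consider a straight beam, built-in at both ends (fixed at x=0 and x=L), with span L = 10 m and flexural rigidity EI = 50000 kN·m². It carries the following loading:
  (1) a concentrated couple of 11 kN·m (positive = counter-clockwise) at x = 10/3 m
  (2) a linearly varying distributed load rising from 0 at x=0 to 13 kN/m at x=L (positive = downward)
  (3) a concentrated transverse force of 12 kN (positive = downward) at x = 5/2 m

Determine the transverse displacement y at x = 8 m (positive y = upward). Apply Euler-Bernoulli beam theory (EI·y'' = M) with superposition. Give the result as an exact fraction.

y(8) = -72923/45000000 m

Load 1 — applied couple M₀=11 kN·m at a=10/3 m (b=L-a=20/3):
  y_1 = (R_Ax³/6 - M_Ax²/2 - M₀(x-a)²/2)/EI  [x>a] with R_A=22/15, M_A=0 = ((22/15)·8³/6 - 0·8²/2 - 11·(8-(10/3))²/2)/50000 = 121/1125000 m
Load 2 — triangular load w₀=13 kN/m (0→w₀ over full span):
  y_2 = -w₀x²(L-x)²(x+2L)/(120LEI) = -13·8²·(10-8)²·(8+2·10)/(120·10·50000) = -364/234375 m
Load 3 — point force P=12 kN at a=5/2 m (b=L-a=15/2):
  y_3 = -Pa²(L-x)²(3bL-(3b+a)(L-x))/(6L³EI)  [x>a] = -12·(5/2)²·(10-8)²·(3·(15/2)·10-(3·(15/2)+(5/2))·(10-8))/(6·10³·50000) = -7/40000 m
Superposition: y = Σ y_i = -72923/45000000 m ≈ -0.001621 m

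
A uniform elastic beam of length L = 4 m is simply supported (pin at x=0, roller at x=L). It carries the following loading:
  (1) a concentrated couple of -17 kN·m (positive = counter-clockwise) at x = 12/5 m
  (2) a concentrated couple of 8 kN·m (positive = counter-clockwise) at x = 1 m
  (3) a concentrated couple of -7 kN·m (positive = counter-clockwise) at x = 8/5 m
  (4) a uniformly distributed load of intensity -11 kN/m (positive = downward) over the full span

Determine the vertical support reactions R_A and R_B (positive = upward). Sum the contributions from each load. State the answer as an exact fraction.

R_A = -26 kN, R_B = -18 kN

Load 1 — applied couple M₀=-17 kN·m at a=12/5 m (b=L-a=8/5):
  R_A = M₀/L = (-17)/4 = -17/4 kN
  R_B = -M₀/L = -(-17)/4 = 17/4 kN
Load 2 — applied couple M₀=8 kN·m at a=1 m (b=L-a=3):
  R_A = M₀/L = 8/4 = 2 kN
  R_B = -M₀/L = -8/4 = -2 kN
Load 3 — applied couple M₀=-7 kN·m at a=8/5 m (b=L-a=12/5):
  R_A = M₀/L = (-7)/4 = -7/4 kN
  R_B = -M₀/L = -(-7)/4 = 7/4 kN
Load 4 — uniform load w=-11 kN/m over full span:
  R_A = wL/2 = (-11)·4/2 = -22 kN
  R_B = wL/2 = (-11)·4/2 = -22 kN
Superposition: R_A = -26 kN, R_B = -18 kN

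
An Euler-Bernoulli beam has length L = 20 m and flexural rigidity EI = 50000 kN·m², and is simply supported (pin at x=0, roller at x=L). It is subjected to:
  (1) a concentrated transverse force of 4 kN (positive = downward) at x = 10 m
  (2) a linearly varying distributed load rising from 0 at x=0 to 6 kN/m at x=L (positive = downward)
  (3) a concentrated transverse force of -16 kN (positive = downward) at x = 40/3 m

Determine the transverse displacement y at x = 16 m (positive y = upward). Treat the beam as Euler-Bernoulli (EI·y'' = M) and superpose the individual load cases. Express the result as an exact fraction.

Load 1 — point force P=4 kN at a=10 m (b=L-a=10):
  y_1 = -Pa(L-x)(2Lx-a²-x²)/(6LEI)  [x>a] = -4·10·(20-16)·(2·20·16-10²-16²)/(6·20·50000) = -71/9375 m
Load 2 — triangular load w₀=6 kN/m (0→w₀ over full span):
  y_2 = -w₀x(7L⁴-10L²x²+3x⁴)/(360LEI) = -6·16·(7·20⁴-10·20²·16²+3·16⁴)/(360·20·50000) = -6096/78125 m
Load 3 — point force P=-16 kN at a=40/3 m (b=L-a=20/3):
  y_3 = -Pa(L-x)(2Lx-a²-x²)/(6LEI)  [x>a] = -(-16)·(40/3)·(20-16)·(2·20·16-(40/3)²-16²)/(6·20·50000) = 7424/253125 m
Superposition: y = Σ y_i = -356101/6328125 m ≈ -0.056273 m

y(16) = -356101/6328125 m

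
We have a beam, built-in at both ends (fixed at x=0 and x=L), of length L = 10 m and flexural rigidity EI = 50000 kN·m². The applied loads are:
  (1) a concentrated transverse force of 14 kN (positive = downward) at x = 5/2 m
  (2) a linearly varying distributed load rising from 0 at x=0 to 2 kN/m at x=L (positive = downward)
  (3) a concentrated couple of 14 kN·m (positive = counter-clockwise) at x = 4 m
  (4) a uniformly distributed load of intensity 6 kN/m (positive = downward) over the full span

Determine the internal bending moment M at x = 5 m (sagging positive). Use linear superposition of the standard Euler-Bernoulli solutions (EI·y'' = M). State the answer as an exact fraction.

Load 1 — point force P=14 kN at a=5/2 m (b=L-a=15/2):
  M_1 = Pa²(a+3b)(L-x)/L³ - Pa²b/L²  [x>a] = 14·(5/2)²·((5/2)+3·(15/2))·(10-5)/10³ - 14·(5/2)²·(15/2)/10² = 35/8 kN·m
Load 2 — triangular load w₀=2 kN/m (0→w₀ over full span):
  M_2 = 3w₀Lx/20 - w₀L²/30 - w₀x³/(6L) = 3·2·10·5/20 - 2·10²/30 - 2·5³/(6·10) = 25/6 kN·m
Load 3 — applied couple M₀=14 kN·m at a=4 m (b=L-a=6):
  M_3 = R_Ax - M_A - M₀  [x>a] with R_A=252/125, M_A=42/25 = (252/125)·5 - (42/25) - 14 = -28/5 kN·m
Load 4 — uniform load w=6 kN/m over full span:
  M_4 = wLx/2 - wL²/12 - wx²/2 = 6·10·5/2 - 6·10²/12 - 6·5²/2 = 25 kN·m
Superposition: M = Σ M_i = 3353/120 kN·m ≈ 27.941667 kN·m

M(5) = 3353/120 kN·m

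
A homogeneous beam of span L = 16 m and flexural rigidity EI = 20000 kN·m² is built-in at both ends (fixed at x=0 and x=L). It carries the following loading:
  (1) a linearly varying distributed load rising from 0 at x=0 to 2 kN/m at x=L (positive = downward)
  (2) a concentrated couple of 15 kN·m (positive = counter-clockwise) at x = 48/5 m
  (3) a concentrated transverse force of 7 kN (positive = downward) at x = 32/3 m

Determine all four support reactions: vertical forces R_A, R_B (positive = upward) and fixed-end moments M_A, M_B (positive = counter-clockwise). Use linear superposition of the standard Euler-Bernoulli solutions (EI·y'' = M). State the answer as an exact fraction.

R_A = 4301/540 kN, M_A = 4072/135 kN·m, R_B = 8119/540 kN, M_B = -5453/135 kN·m

Load 1 — triangular load w₀=2 kN/m (0→w₀ over full span):
  R_A = 3w₀L/20 = 3·2·16/20 = 24/5 kN
  M_A = w₀L²/30 = 2·16²/30 = 256/15 kN·m
  R_B = 7w₀L/20 = 7·2·16/20 = 56/5 kN
  M_B = -w₀L²/20 = -2·16²/20 = -128/5 kN·m
Load 2 — applied couple M₀=15 kN·m at a=48/5 m (b=L-a=32/5):
  R_A = 6M₀ab/L³ = 6·15·(48/5)·(32/5)/16³ = 27/20 kN
  M_A = M₀b(2a-b)/L² = 15·(32/5)·(2·(48/5)-(32/5))/16² = 24/5 kN·m
  R_B = -6M₀ab/L³ = -6·15·(48/5)·(32/5)/16³ = -27/20 kN
  M_B = M₀a(2b-a)/L² = 15·(48/5)·(2·(32/5)-(48/5))/16² = 9/5 kN·m
Load 3 — point force P=7 kN at a=32/3 m (b=L-a=16/3):
  R_A = Pb²(3a+b)/L³ = 7·(16/3)²·(3·(32/3)+(16/3))/16³ = 49/27 kN
  M_A = Pab²/L² = 7·(32/3)·(16/3)²/16² = 224/27 kN·m
  R_B = Pa²(a+3b)/L³ = 7·(32/3)²·((32/3)+3·(16/3))/16³ = 140/27 kN
  M_B = -Pa²b/L² = -7·(32/3)²·(16/3)/16² = -448/27 kN·m
Superposition: R_A = 4301/540 kN, M_A = 4072/135 kN·m, R_B = 8119/540 kN, M_B = -5453/135 kN·m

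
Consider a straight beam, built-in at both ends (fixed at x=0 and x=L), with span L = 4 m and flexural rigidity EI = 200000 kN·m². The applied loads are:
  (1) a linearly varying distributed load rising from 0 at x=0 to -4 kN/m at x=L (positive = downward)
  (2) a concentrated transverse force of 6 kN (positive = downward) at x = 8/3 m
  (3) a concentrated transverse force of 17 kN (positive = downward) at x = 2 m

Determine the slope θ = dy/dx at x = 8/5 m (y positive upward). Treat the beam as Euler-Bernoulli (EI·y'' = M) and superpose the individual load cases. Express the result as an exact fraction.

θ(8/5) = -1387/93750000 rad

Load 1 — triangular load w₀=-4 kN/m (0→w₀ over full span):
  θ_1 = -w₀(2x(L-x)(L-2x)(x+2L)+x²(L-x)²)/(120LEI) = -(-4)·(2·(8/5)·(4-(8/5))·(4-2·(8/5))·((8/5)+2·4)+(8/5)²·(4-(8/5))²)/(120·4·200000) = 6/1953125 rad
Load 2 — point force P=6 kN at a=8/3 m (b=L-a=4/3):
  θ_2 = -Pb²x(2aL-(3a+b)x)/(2L³EI)  [x≤a] = -6·(4/3)²·(8/5)·(2·(8/3)·4-(3·(8/3)+(4/3))·(8/5))/(2·4³·200000) = -1/234375 rad
Load 3 — point force P=17 kN at a=2 m (b=L-a=2):
  θ_3 = -Pb²x(2aL-(3a+b)x)/(2L³EI)  [x≤a] = -17·2²·(8/5)·(2·2·4-(3·2+2)·(8/5))/(2·4³·200000) = -17/1250000 rad
Superposition: θ = Σ θ_i = -1387/93750000 rad ≈ -0.000015 rad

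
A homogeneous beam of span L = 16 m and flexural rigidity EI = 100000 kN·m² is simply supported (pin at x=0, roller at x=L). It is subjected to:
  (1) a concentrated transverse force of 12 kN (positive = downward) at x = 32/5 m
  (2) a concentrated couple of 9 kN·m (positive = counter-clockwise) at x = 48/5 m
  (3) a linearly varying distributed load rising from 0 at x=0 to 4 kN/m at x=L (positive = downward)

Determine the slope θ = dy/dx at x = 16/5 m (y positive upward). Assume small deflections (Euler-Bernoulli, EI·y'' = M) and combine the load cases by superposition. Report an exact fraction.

θ(16/5) = -152719/35156250 rad

Load 1 — point force P=12 kN at a=32/5 m (b=L-a=48/5):
  θ_1 = -Pb(L²-b²-3x²)/(6LEI)  [x≤a] = -12·(48/5)·(16²-(48/5)²-3·(16/5)²)/(6·16·100000) = -624/390625 rad
Load 2 — applied couple M₀=9 kN·m at a=48/5 m (b=L-a=32/5):
  θ_2 = (M₀x²/(2L)+C₁)/EI  [x≤a] with C₁=M₀(3b²-L²)/(6L)=-312/25 = (9·(16/5)²/(2·16)+(-312/25))/100000 = -3/31250 rad
Load 3 — triangular load w₀=4 kN/m (0→w₀ over full span):
  θ_3 = -w₀(7L⁴-30L²x²+15x⁴)/(360LEI) = -4·(7·16⁴-30·16²·(16/5)²+15·(16/5)⁴)/(360·16·100000) = -46592/17578125 rad
Superposition: θ = Σ θ_i = -152719/35156250 rad ≈ -0.004344 rad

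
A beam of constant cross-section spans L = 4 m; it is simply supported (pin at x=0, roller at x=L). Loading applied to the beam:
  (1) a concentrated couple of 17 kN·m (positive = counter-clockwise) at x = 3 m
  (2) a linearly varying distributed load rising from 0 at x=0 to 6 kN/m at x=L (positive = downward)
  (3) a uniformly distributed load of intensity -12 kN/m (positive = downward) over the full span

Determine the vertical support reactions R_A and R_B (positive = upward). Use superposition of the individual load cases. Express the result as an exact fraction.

Load 1 — applied couple M₀=17 kN·m at a=3 m (b=L-a=1):
  R_A = M₀/L = 17/4 kN
  R_B = -M₀/L = -17/4 kN
Load 2 — triangular load w₀=6 kN/m (0→w₀ over full span):
  R_A = w₀L/6 = 6·4/6 = 4 kN
  R_B = w₀L/3 = 6·4/3 = 8 kN
Load 3 — uniform load w=-12 kN/m over full span:
  R_A = wL/2 = (-12)·4/2 = -24 kN
  R_B = wL/2 = (-12)·4/2 = -24 kN
Superposition: R_A = -63/4 kN, R_B = -81/4 kN

R_A = -63/4 kN, R_B = -81/4 kN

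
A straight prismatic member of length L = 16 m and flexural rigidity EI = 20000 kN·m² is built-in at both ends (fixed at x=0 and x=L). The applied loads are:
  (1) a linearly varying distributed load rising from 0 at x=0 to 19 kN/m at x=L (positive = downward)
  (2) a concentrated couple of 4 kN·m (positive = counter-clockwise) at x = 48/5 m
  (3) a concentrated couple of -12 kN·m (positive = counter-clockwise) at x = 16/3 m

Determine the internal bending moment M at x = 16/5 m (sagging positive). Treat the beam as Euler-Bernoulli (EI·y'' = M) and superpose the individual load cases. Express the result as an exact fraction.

Load 1 — triangular load w₀=19 kN/m (0→w₀ over full span):
  M_1 = 3w₀Lx/20 - w₀L²/30 - w₀x³/(6L) = 3·19·16·(16/5)/20 - 19·16²/30 - 19·(16/5)³/(6·16) = -8512/375 kN·m
Load 2 — applied couple M₀=4 kN·m at a=48/5 m (b=L-a=32/5):
  M_2 = R_Ax - M_A  [x≤a] with R_A=9/25, M_A=32/25 = (9/25)·(16/5) - (32/25) = -16/125 kN·m
Load 3 — applied couple M₀=-12 kN·m at a=16/3 m (b=L-a=32/3):
  M_3 = R_Ax - M_A  [x≤a] with R_A=-1, M_A=0 = (-1)·(16/5) - 0 = -16/5 kN·m
Superposition: M = Σ M_i = -1952/75 kN·m ≈ -26.026667 kN·m

M(16/5) = -1952/75 kN·m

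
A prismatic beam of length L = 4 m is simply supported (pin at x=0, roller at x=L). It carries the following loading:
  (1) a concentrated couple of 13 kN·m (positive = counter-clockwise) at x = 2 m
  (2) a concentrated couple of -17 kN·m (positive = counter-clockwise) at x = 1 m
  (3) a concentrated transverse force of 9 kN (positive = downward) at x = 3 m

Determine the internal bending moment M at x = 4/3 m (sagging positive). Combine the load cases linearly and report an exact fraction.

M(4/3) = 56/3 kN·m

Load 1 — applied couple M₀=13 kN·m at a=2 m (b=L-a=2):
  M_1 = M₀x/L  [x≤a] = 13·(4/3)/4 = 13/3 kN·m
Load 2 — applied couple M₀=-17 kN·m at a=1 m (b=L-a=3):
  M_2 = M₀x/L - M₀  [x>a] = (-17)·(4/3)/4 - (-17) = 34/3 kN·m
Load 3 — point force P=9 kN at a=3 m (b=L-a=1):
  M_3 = Pbx/L  [x≤a] = 9·1·(4/3)/4 = 3 kN·m
Superposition: M = Σ M_i = 56/3 kN·m ≈ 18.666667 kN·m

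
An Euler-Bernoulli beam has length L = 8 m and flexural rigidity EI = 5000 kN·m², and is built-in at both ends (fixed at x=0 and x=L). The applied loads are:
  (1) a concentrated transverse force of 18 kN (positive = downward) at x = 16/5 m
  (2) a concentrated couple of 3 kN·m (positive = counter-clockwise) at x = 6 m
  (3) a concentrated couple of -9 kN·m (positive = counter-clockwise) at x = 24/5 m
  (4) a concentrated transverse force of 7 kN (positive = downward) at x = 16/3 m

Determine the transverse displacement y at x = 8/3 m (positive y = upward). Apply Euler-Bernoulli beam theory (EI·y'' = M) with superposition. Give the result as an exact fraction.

y(8/3) = -5844383/683437500 m

Load 1 — point force P=18 kN at a=16/5 m (b=L-a=24/5):
  y_1 = -Pb²x²(3aL-(3a+b)x)/(6L³EI)  [x≤a] = -18·(24/5)²·(8/3)²·(3·(16/5)·8-(3·(16/5)+(24/5))·(8/3))/(6·8³·5000) = -576/78125 m
Load 2 — applied couple M₀=3 kN·m at a=6 m (b=L-a=2):
  y_2 = (R_Ax³/6 - M_Ax²/2)/EI  [x≤a] with R_A=27/64, M_A=15/16 = ((27/64)·(8/3)³/6 - (15/16)·(8/3)²/2)/5000 = -1/2500 m
Load 3 — applied couple M₀=-9 kN·m at a=24/5 m (b=L-a=16/5):
  y_3 = (R_Ax³/6 - M_Ax²/2)/EI  [x≤a] with R_A=-81/50, M_A=-72/25 = ((-81/50)·(8/3)³/6 - (-72/25)·(8/3)²/2)/5000 = 16/15625 m
Load 4 — point force P=7 kN at a=16/3 m (b=L-a=8/3):
  y_4 = -Pb²x²(3aL-(3a+b)x)/(6L³EI)  [x≤a] = -7·(8/3)²·(8/3)²·(3·(16/3)·8-(3·(16/3)+(8/3))·(8/3))/(6·8³·5000) = -2464/1366875 m
Superposition: y = Σ y_i = -5844383/683437500 m ≈ -0.008551 m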